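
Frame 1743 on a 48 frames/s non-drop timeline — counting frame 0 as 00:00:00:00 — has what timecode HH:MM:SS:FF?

1743 ÷ 48 = 36 full seconds, remainder 15 frames.
36 s = 0 h 0 min 36 s.
Timecode: 00:00:36:15.

00:00:36:15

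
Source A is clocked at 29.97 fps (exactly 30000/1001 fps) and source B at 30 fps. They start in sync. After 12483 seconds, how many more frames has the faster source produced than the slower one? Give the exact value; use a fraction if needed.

374490/1001 frames

A emits 30000/1001 × 12483 = 374490000/1001 frames; B emits 30 × 12483 = 374490.
Difference = 374490/1001 frames (≈ 374.1159); B is ahead of A.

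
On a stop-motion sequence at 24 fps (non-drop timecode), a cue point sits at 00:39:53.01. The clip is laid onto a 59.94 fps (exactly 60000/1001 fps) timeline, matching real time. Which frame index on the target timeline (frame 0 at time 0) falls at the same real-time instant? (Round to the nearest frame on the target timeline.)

frame 143439

Source frame index: (0×3600 + 39×60 + 53) × 24 + 1 = 57433.
Real time: 57433 / (24) = 57433/24 s.
Target frame: (57433/24) × (60000/1001) = 143582500/1001 ≈ 143439.061 → 143439.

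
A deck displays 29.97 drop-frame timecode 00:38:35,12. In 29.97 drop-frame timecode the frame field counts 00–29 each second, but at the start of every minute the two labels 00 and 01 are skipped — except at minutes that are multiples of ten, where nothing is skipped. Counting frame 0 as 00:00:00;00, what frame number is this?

69392

Complete 10-minute blocks: 3, each 17982 frames → 53946.
Remaining 8 whole minutes in the current block: 1800 + 7 × 1798 = 14386 frames.
Within the current minute: 35 × 30 + 12 − 2 = 1060 (labels ;00/;01 skipped at this minute). Total = 53946 + 14386 + 1060 = 69392.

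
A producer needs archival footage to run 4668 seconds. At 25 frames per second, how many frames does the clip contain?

116700 frames

Frames = 4668 × 25 = 116700.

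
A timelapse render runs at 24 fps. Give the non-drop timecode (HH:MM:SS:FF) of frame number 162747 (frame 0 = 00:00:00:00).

01:53:01:03

162747 ÷ 24 = 6781 full seconds, remainder 3 frames.
6781 s = 1 h 53 min 1 s.
Timecode: 01:53:01:03.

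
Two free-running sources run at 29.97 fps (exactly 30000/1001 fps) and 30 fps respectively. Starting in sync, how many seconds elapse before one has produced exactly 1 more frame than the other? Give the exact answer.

The gap grows by |30 − 30000/1001| = 30/1001 frames per second.
Time for a 1-frame gap: 1 ÷ (30/1001) = 1001/30 s.

1001/30 seconds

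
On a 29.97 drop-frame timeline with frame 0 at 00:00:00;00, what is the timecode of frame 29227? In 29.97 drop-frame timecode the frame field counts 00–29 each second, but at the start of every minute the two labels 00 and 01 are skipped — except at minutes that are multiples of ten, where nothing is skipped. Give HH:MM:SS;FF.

00:16:15;07

Each 10-minute DF block holds 10 × 60 × 30 − 9 × 2 = 17982 frames. 29227 ÷ 17982 → 1 full block, remainder 11245.
Within the partial block the first minute is 1800 frames and each further minute 1798, so 6 further minute boundaries passed. Total skipped labels = 18 × 1 + 2 × 6 = 30.
Non-drop label index = 29227 + 30 = 29257; at 30 labels/s that is 00:16:15:07, i.e. DF 00:16:15;07.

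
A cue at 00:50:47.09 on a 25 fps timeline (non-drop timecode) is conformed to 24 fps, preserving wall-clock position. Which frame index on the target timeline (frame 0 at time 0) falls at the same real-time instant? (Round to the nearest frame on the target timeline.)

Source frame index: (0×3600 + 50×60 + 47) × 25 + 9 = 76184.
Real time: 76184 / (25) = 76184/25 s.
Target frame: (76184/25) × (24) = 1828416/25 ≈ 73136.640 → 73137.

frame 73137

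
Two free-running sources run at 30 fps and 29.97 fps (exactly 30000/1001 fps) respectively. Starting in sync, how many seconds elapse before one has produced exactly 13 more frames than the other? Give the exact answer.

The gap grows by |30000/1001 − 30| = 30/1001 frames per second.
Time for a 13-frame gap: 13 ÷ (30/1001) = 13013/30 s.

13013/30 seconds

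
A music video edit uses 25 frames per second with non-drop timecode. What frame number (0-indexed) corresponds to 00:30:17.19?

45444

Total seconds to the label: (0 × 3600 + 30 × 60 + 17) = 1817.
Frame index = 1817 × 25 + 19 = 45444.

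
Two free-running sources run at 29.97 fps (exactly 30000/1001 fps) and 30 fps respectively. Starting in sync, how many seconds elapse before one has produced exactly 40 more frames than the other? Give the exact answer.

The gap grows by |30 − 30000/1001| = 30/1001 frames per second.
Time for a 40-frame gap: 40 ÷ (30/1001) = 4004/3 s.

4004/3 seconds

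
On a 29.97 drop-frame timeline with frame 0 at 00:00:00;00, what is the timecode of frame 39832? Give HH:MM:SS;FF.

Ten DF minutes hold 17982 frames, so frame 39832 lies in block 2 (frames 35964–53945) with 3868 frames into that block.
The block's first minute is 1800 frames and the rest 1798 each; 3868 frames reaches minute 2, so 2 × 18 + 2 × 2 = 40 labels have been skipped so far.
Adding those back, label number 39832 + 40 = 39872 at 30 labels/s is 1329 s + 2 f = 0 h 22 min 9 s frame 2, i.e. 00:22:09;02.

00:22:09;02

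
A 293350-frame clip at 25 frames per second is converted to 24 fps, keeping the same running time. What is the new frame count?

Target frames = source frames × (target rate / source rate) = 293350 × (24)/(25) = 293350 × 24/25 = 281616.

281616 frames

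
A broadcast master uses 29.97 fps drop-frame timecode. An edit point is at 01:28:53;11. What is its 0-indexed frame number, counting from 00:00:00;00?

As if non-drop at 30 labels/s: (1 × 3600 + 28 × 60 + 53) × 30 + 11 = 160001.
Minute boundaries passed: 88; those not divisible by 10: 88 − 8 = 80; dropped labels = 2 × 80 = 160.
Actual frame index = 160001 − 160 = 159841.

159841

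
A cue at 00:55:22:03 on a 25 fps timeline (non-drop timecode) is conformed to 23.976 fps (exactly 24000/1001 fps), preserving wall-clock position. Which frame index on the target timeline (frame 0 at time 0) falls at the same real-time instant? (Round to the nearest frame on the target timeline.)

Source frame index: (0×3600 + 55×60 + 22) × 25 + 3 = 83053.
Real time: 83053 / (25) = 83053/25 s.
Target frame: (83053/25) × (24000/1001) = 79730880/1001 ≈ 79651.229 → 79651.

frame 79651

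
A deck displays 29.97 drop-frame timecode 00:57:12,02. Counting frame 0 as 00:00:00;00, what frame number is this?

Complete 10-minute blocks: 5, each 17982 frames → 89910.
Remaining 7 whole minutes in the current block: 1800 + 6 × 1798 = 12588 frames.
Within the current minute: 12 × 30 + 2 − 2 = 360 (labels ;00/;01 skipped at this minute). Total = 89910 + 12588 + 360 = 102858.

102858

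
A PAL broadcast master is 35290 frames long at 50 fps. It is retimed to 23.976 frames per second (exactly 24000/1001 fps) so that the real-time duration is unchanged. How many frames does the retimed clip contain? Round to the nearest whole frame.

Frames at target rate = 35290 × (24000/1001) / (50) = 16939200/1001 ≈ 16922.278.
Nearest whole frame: 16922.

16922 frames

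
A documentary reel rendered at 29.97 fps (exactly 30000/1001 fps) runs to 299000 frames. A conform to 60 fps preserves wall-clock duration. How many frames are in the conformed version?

598598 frames

Target frames = source frames × (target rate / source rate) = 299000 × (60)/(30000/1001) = 299000 × 1001/500 = 598598.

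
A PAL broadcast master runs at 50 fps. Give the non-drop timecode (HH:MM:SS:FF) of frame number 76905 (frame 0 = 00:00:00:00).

00:25:38:05

76905 ÷ 50 = 1538 full seconds, remainder 5 frames.
1538 s = 0 h 25 min 38 s.
Timecode: 00:25:38:05.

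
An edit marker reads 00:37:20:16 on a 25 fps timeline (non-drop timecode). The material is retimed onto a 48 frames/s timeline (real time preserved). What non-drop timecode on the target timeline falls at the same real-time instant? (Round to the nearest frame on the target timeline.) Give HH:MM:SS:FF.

Source frame index: (0×3600 + 37×60 + 20) × 25 + 16 = 56016.
Real time: 56016 / (25) = 56016/25 s.
Target frame: (56016/25) × (48) = 2688768/25 ≈ 107550.720 → 107551.
At 48 labels/s: frame 107551 → 00:37:20:31.

00:37:20:31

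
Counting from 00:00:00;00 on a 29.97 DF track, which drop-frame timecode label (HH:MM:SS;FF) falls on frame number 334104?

03:05:47;28

Ten DF minutes hold 17982 frames, so frame 334104 lies in block 18 (frames 323676–341657) with 10428 frames into that block.
The block's first minute is 1800 frames and the rest 1798 each; 10428 frames reaches minute 5, so 18 × 18 + 5 × 2 = 334 labels have been skipped so far.
Adding those back, label number 334104 + 334 = 334438 at 30 labels/s is 11147 s + 28 f = 3 h 5 min 47 s frame 28, i.e. 03:05:47;28.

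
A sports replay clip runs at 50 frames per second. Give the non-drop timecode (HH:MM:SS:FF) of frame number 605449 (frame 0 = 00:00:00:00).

605449 ÷ 50 = 12108 full seconds, remainder 49 frames.
12108 s = 3 h 21 min 48 s.
Timecode: 03:21:48:49.

03:21:48:49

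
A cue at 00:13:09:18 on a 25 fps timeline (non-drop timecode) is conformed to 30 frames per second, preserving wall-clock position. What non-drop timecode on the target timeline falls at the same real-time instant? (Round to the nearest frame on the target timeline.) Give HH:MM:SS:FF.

00:13:09:22

Source frame index: (0×3600 + 13×60 + 9) × 25 + 18 = 19743.
Real time: 19743 / (25) = 19743/25 s.
Target frame: (19743/25) × (30) = 118458/5 ≈ 23691.600 → 23692.
At 30 labels/s: frame 23692 → 00:13:09:22.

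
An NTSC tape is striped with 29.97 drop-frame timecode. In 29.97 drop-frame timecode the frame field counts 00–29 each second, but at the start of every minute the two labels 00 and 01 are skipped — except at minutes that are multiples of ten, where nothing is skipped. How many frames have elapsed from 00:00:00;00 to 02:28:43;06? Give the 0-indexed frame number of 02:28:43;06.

267428

As if non-drop at 30 labels/s: (2 × 3600 + 28 × 60 + 43) × 30 + 6 = 267696.
Minute boundaries passed: 148; those not divisible by 10: 148 − 14 = 134; dropped labels = 2 × 134 = 268.
Actual frame index = 267696 − 268 = 267428.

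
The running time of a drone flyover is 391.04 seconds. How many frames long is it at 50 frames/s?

19552 frames

Frames = 391.04 × 50 = 19552.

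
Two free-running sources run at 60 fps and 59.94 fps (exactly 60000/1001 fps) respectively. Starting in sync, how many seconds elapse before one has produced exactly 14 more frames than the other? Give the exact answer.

The gap grows by |60000/1001 − 60| = 60/1001 frames per second.
Time for a 14-frame gap: 14 ÷ (60/1001) = 7007/30 s.

7007/30 seconds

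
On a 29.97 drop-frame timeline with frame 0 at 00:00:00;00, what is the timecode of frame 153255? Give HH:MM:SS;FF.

Ten DF minutes hold 17982 frames, so frame 153255 lies in block 8 (frames 143856–161837) with 9399 frames into that block.
The block's first minute is 1800 frames and the rest 1798 each; 9399 frames reaches minute 5, so 8 × 18 + 5 × 2 = 154 labels have been skipped so far.
Adding those back, label number 153255 + 154 = 153409 at 30 labels/s is 5113 s + 19 f = 1 h 25 min 13 s frame 19, i.e. 01:25:13;19.

01:25:13;19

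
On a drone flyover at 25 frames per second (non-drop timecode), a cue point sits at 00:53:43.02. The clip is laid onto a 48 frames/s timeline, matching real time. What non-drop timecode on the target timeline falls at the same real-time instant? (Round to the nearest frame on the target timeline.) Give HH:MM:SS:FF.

00:53:43:04

Source frame index: (0×3600 + 53×60 + 43) × 25 + 2 = 80577.
Real time: 80577 / (25) = 80577/25 s.
Target frame: (80577/25) × (48) = 3867696/25 ≈ 154707.840 → 154708.
At 48 labels/s: frame 154708 → 00:53:43:04.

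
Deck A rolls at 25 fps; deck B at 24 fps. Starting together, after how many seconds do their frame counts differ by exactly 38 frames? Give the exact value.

The gap grows by |24 − 25| = 1 frame per second.
Time for a 38-frame gap: 38 ÷ (1) = 38 s.

38 seconds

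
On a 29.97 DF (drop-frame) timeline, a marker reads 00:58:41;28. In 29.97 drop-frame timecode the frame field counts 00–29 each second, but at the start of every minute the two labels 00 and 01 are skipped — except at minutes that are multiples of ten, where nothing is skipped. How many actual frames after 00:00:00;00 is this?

Complete 10-minute blocks: 5, each 17982 frames → 89910.
Remaining 8 whole minutes in the current block: 1800 + 7 × 1798 = 14386 frames.
Within the current minute: 41 × 30 + 28 − 2 = 1256 (labels ;00/;01 skipped at this minute). Total = 89910 + 14386 + 1256 = 105552.

105552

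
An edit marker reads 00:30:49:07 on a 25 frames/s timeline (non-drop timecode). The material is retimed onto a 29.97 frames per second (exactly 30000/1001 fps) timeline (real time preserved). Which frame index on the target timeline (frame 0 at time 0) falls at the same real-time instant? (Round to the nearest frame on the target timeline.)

frame 55423

Source frame index: (0×3600 + 30×60 + 49) × 25 + 7 = 46232.
Real time: 46232 / (25) = 46232/25 s.
Target frame: (46232/25) × (30000/1001) = 55478400/1001 ≈ 55422.977 → 55423.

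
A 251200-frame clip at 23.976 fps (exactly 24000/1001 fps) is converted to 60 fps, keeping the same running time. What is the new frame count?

628628 frames

Target frames = source frames × (target rate / source rate) = 251200 × (60)/(24000/1001) = 251200 × 1001/400 = 628628.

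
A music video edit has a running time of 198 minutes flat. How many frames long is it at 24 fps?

198 min = 11880 s.
Frames = 11880 × 24 = 285120.

285120 frames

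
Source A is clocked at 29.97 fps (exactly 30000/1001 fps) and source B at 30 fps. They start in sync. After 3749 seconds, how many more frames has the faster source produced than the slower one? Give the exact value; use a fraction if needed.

112470/1001 frames

A emits 30000/1001 × 3749 = 112470000/1001 frames; B emits 30 × 3749 = 112470.
Difference = 112470/1001 frames (≈ 112.3576); B is ahead of A.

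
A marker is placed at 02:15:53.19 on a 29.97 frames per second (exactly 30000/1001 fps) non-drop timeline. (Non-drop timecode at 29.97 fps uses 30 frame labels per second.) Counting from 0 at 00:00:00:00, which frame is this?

frame 244609

Total seconds to the label: (2 × 3600 + 15 × 60 + 53) = 8153.
Frame index = 8153 × 30 + 19 = 244609.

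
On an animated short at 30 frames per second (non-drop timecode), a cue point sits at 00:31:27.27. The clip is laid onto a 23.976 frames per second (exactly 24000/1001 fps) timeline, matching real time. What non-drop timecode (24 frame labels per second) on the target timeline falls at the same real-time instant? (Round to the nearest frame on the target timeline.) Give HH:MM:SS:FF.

00:31:26:00

Source frame index: (0×3600 + 31×60 + 27) × 30 + 27 = 56637.
Real time: 56637 / (30) = 18879/10 s.
Target frame: (18879/10) × (24000/1001) = 6472800/143 ≈ 45264.336 → 45264.
At 24 labels/s: frame 45264 → 00:31:26:00.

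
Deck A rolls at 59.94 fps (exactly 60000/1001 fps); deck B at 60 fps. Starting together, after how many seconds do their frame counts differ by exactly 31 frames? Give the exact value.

31031/60 seconds

The gap grows by |60 − 60000/1001| = 60/1001 frames per second.
Time for a 31-frame gap: 31 ÷ (60/1001) = 31031/60 s.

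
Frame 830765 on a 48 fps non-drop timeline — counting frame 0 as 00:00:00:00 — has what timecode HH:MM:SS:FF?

04:48:27:29

830765 ÷ 48 = 17307 full seconds, remainder 29 frames.
17307 s = 4 h 48 min 27 s.
Timecode: 04:48:27:29.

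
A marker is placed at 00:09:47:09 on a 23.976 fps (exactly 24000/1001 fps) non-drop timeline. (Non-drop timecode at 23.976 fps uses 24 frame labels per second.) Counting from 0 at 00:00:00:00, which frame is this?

Total seconds to the label: (0 × 3600 + 9 × 60 + 47) = 587.
Frame index = 587 × 24 + 9 = 14097.

14097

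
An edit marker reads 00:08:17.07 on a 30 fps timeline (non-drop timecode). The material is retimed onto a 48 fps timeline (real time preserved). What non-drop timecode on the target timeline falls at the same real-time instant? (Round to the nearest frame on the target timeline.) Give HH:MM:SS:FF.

Source frame index: (0×3600 + 8×60 + 17) × 30 + 7 = 14917.
Real time: 14917 / (30) = 14917/30 s.
Target frame: (14917/30) × (48) = 119336/5 ≈ 23867.200 → 23867.
At 48 labels/s: frame 23867 → 00:08:17:11.

00:08:17:11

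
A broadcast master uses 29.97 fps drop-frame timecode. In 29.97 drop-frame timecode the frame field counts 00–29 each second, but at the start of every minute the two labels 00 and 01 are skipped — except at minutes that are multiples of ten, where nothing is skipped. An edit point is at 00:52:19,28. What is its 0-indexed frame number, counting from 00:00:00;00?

Complete 10-minute blocks: 5, each 17982 frames → 89910.
Remaining 2 whole minutes in the current block: 1800 + 1 × 1798 = 3598 frames.
Within the current minute: 19 × 30 + 28 − 2 = 596 (labels ;00/;01 skipped at this minute). Total = 89910 + 3598 + 596 = 94104.

94104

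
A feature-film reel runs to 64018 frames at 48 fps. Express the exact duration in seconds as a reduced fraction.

32009/24 seconds

Running time = 64018 ÷ (48) = 64018 × 1/48 = 32009/24 s.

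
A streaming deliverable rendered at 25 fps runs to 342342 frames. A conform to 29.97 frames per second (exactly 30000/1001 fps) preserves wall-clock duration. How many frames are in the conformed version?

Target frames = source frames × (target rate / source rate) = 342342 × (30000/1001)/(25) = 342342 × 1200/1001 = 410400.

410400 frames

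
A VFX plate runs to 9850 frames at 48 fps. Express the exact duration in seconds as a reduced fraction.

Running time = 9850 ÷ (48) = 9850 × 1/48 = 4925/24 s.

4925/24 seconds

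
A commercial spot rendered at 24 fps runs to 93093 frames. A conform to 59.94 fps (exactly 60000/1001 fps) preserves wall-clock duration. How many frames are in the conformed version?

Target frames = source frames × (target rate / source rate) = 93093 × (60000/1001)/(24) = 93093 × 2500/1001 = 232500.

232500 frames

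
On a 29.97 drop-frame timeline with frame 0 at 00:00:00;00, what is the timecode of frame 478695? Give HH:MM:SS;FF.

Each 10-minute DF block holds 10 × 60 × 30 − 9 × 2 = 17982 frames. 478695 ÷ 17982 → 26 full blocks, remainder 11163.
Within the partial block the first minute is 1800 frames and each further minute 1798, so 6 further minute boundaries passed. Total skipped labels = 18 × 26 + 2 × 6 = 480.
Non-drop label index = 478695 + 480 = 479175; at 30 labels/s that is 04:26:12:15, i.e. DF 04:26:12;15.

04:26:12;15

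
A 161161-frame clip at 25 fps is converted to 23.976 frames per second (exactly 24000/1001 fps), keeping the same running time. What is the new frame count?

Target frames = source frames × (target rate / source rate) = 161161 × (24000/1001)/(25) = 161161 × 960/1001 = 154560.

154560 frames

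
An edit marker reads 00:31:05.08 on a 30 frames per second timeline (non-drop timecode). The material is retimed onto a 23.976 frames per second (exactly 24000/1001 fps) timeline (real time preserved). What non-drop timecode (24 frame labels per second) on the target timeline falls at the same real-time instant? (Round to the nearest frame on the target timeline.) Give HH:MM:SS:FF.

00:31:03:10

Source frame index: (0×3600 + 31×60 + 5) × 30 + 8 = 55958.
Real time: 55958 / (30) = 27979/15 s.
Target frame: (27979/15) × (24000/1001) = 6395200/143 ≈ 44721.678 → 44722.
At 24 labels/s: frame 44722 → 00:31:03:10.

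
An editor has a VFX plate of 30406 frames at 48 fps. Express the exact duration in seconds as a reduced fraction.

15203/24 seconds

Running time = 30406 ÷ (48) = 30406 × 1/48 = 15203/24 s.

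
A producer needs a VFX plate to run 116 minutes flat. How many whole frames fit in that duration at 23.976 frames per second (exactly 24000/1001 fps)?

116 min = 6960 s.
Frames = 6960 × 24000/1001 = 167040000/1001 ≈ 166873.1269.
Complete frames: 166873.

166873 frames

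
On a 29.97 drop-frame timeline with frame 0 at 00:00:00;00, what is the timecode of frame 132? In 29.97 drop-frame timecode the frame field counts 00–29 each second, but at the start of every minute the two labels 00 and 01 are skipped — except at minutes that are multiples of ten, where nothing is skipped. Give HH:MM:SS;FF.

00:00:04;12

Each 10-minute DF block holds 10 × 60 × 30 − 9 × 2 = 17982 frames. 132 ÷ 17982 → 0 full blocks, remainder 132.
Within the partial block the first minute is 1800 frames and each further minute 1798, so 0 further minute boundaries passed. Total skipped labels = 18 × 0 + 2 × 0 = 0.
Non-drop label index = 132 + 0 = 132; at 30 labels/s that is 00:00:04:12, i.e. DF 00:00:04;12.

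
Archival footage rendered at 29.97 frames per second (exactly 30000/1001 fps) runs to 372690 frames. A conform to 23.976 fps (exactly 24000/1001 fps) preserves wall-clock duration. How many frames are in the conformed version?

Target frames = source frames × (target rate / source rate) = 372690 × (24000/1001)/(30000/1001) = 372690 × 4/5 = 298152.

298152 frames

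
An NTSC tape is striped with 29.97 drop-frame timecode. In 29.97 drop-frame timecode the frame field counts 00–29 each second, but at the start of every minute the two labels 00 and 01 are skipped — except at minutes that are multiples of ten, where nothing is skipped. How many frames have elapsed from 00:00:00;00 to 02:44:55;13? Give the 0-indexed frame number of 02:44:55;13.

296567

As if non-drop at 30 labels/s: (2 × 3600 + 44 × 60 + 55) × 30 + 13 = 296863.
Minute boundaries passed: 164; those not divisible by 10: 164 − 16 = 148; dropped labels = 2 × 148 = 296.
Actual frame index = 296863 − 296 = 296567.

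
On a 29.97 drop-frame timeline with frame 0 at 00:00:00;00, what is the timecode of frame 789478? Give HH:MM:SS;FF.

Ten DF minutes hold 17982 frames, so frame 789478 lies in block 43 (frames 773226–791207) with 16252 frames into that block.
The block's first minute is 1800 frames and the rest 1798 each; 16252 frames reaches minute 9, so 43 × 18 + 9 × 2 = 792 labels have been skipped so far.
Adding those back, label number 789478 + 792 = 790270 at 30 labels/s is 26342 s + 10 f = 7 h 19 min 2 s frame 10, i.e. 07:19:02;10.

07:19:02;10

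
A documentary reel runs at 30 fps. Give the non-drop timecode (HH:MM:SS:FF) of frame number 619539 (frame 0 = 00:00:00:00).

619539 ÷ 30 = 20651 full seconds, remainder 9 frames.
20651 s = 5 h 44 min 11 s.
Timecode: 05:44:11:09.

05:44:11:09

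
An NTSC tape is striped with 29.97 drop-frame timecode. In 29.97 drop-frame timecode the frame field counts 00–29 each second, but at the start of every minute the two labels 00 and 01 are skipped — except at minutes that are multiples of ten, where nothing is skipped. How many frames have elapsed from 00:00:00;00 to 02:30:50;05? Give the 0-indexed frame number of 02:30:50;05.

As if non-drop at 30 labels/s: (2 × 3600 + 30 × 60 + 50) × 30 + 5 = 271505.
Minute boundaries passed: 150; those not divisible by 10: 150 − 15 = 135; dropped labels = 2 × 135 = 270.
Actual frame index = 271505 − 270 = 271235.

271235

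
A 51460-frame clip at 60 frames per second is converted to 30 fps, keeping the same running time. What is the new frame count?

25730 frames

Target frames = source frames × (target rate / source rate) = 51460 × (30)/(60) = 51460 × 1/2 = 25730.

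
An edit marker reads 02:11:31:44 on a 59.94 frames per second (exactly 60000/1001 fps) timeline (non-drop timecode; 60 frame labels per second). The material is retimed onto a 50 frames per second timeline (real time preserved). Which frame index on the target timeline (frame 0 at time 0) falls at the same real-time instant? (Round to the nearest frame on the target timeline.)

frame 394981

Source frame index: (2×3600 + 11×60 + 31) × 60 + 44 = 473504.
Real time: 473504 / (60000/1001) = 14811797/1875 s.
Target frame: (14811797/1875) × (50) = 29623594/75 ≈ 394981.253 → 394981.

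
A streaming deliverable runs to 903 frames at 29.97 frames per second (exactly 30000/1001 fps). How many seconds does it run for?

30.1301 seconds

Running time = 903 / (30000/1001) = 30.1301 s.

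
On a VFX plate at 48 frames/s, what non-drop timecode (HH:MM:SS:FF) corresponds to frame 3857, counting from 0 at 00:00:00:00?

00:01:20:17

3857 ÷ 48 = 80 full seconds, remainder 17 frames.
80 s = 0 h 1 min 20 s.
Timecode: 00:01:20:17.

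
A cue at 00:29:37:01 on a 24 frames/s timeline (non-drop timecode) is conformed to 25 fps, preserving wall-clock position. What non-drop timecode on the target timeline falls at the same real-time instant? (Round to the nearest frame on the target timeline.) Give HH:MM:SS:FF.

Source frame index: (0×3600 + 29×60 + 37) × 24 + 1 = 42649.
Real time: 42649 / (24) = 42649/24 s.
Target frame: (42649/24) × (25) = 1066225/24 ≈ 44426.042 → 44426.
At 25 labels/s: frame 44426 → 00:29:37:01.

00:29:37:01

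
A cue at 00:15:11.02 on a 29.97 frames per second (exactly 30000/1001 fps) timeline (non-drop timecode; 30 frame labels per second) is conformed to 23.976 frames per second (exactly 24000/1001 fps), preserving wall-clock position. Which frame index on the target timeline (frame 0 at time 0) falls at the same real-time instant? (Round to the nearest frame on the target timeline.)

Source frame index: (0×3600 + 15×60 + 11) × 30 + 2 = 27332.
Real time: 27332 / (30000/1001) = 6839833/7500 s.
Target frame: (6839833/7500) × (24000/1001) = 109328/5 ≈ 21865.600 → 21866.

frame 21866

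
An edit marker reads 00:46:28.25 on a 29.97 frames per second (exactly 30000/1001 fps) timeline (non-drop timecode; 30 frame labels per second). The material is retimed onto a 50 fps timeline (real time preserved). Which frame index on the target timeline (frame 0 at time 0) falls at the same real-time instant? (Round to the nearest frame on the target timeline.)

Source frame index: (0×3600 + 46×60 + 28) × 30 + 25 = 83665.
Real time: 83665 / (30000/1001) = 16749733/6000 s.
Target frame: (16749733/6000) × (50) = 16749733/120 ≈ 139581.108 → 139581.

frame 139581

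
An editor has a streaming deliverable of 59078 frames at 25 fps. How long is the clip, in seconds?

Running time = 59078 / (25) = 2363.12 s.

2363.12 seconds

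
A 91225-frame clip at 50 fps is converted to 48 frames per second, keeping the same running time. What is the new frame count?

Target frames = source frames × (target rate / source rate) = 91225 × (48)/(50) = 91225 × 24/25 = 87576.

87576 frames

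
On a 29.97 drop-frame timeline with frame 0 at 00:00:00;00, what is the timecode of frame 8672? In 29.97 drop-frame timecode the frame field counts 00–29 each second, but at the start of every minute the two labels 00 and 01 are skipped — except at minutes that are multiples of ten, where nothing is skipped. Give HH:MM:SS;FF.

Ten DF minutes hold 17982 frames, so frame 8672 lies in block 0 (frames 0–17981) with 8672 frames into that block.
The block's first minute is 1800 frames and the rest 1798 each; 8672 frames reaches minute 4, so 0 × 18 + 4 × 2 = 8 labels have been skipped so far.
Adding those back, label number 8672 + 8 = 8680 at 30 labels/s is 289 s + 10 f = 0 h 4 min 49 s frame 10, i.e. 00:04:49;10.

00:04:49;10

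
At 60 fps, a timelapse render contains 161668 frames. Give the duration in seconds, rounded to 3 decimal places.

Running time = 161668 × 1/60 = 40417/15 s ≈ 2694.467 s.

2694.467 seconds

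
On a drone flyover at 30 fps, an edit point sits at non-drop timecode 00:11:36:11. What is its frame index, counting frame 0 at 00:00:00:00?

Total seconds to the label: (0 × 3600 + 11 × 60 + 36) = 696.
Frame index = 696 × 30 + 11 = 20891.

20891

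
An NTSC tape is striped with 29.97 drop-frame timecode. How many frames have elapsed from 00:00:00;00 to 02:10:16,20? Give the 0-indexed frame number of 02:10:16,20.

234266

As if non-drop at 30 labels/s: (2 × 3600 + 10 × 60 + 16) × 30 + 20 = 234500.
Minute boundaries passed: 130; those not divisible by 10: 130 − 13 = 117; dropped labels = 2 × 117 = 234.
Actual frame index = 234500 − 234 = 234266.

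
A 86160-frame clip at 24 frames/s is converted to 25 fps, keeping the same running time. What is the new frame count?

Target frames = source frames × (target rate / source rate) = 86160 × (25)/(24) = 86160 × 25/24 = 89750.

89750 frames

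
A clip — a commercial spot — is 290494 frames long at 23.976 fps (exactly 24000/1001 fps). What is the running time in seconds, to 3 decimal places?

Running time = 290494 × 1001/24000 = 145392247/12000 s ≈ 12116.021 s.

12116.021 seconds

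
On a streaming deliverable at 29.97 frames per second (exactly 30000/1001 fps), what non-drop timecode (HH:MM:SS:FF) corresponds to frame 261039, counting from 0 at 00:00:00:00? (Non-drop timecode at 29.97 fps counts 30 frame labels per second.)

261039 ÷ 30 = 8701 full seconds, remainder 9 frames.
8701 s = 2 h 25 min 1 s.
Timecode: 02:25:01:09.

02:25:01:09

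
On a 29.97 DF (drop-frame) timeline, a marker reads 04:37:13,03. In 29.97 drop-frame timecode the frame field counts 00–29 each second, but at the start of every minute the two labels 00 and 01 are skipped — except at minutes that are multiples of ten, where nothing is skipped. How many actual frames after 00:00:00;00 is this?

498493

As if non-drop at 30 labels/s: (4 × 3600 + 37 × 60 + 13) × 30 + 3 = 498993.
Minute boundaries passed: 277; those not divisible by 10: 277 − 27 = 250; dropped labels = 2 × 250 = 500.
Actual frame index = 498993 − 500 = 498493.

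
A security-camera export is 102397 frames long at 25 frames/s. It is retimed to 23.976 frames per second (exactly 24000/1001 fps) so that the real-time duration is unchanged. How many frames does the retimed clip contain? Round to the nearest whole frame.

Frames at target rate = 102397 × (24000/1001) / (25) = 98301120/1001 ≈ 98202.917.
Nearest whole frame: 98203.

98203 frames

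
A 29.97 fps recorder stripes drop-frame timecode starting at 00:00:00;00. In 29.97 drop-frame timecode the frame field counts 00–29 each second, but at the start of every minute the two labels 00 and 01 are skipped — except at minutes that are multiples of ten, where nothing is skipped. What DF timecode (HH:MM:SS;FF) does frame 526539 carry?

Each 10-minute DF block holds 10 × 60 × 30 − 9 × 2 = 17982 frames. 526539 ÷ 17982 → 29 full blocks, remainder 5061.
Within the partial block the first minute is 1800 frames and each further minute 1798, so 2 further minute boundaries passed. Total skipped labels = 18 × 29 + 2 × 2 = 526.
Non-drop label index = 526539 + 526 = 527065; at 30 labels/s that is 04:52:48:25, i.e. DF 04:52:48;25.

04:52:48;25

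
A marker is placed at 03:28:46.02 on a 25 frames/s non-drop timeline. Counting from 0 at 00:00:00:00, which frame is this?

Total seconds to the label: (3 × 3600 + 28 × 60 + 46) = 12526.
Frame index = 12526 × 25 + 2 = 313152.

313152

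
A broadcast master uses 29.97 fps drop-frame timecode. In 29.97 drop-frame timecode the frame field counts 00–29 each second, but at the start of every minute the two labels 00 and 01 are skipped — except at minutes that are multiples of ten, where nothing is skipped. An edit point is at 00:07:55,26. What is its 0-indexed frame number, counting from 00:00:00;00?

14262

As if non-drop at 30 labels/s: (0 × 3600 + 7 × 60 + 55) × 30 + 26 = 14276.
Minute boundaries passed: 7; those not divisible by 10: 7 − 0 = 7; dropped labels = 2 × 7 = 14.
Actual frame index = 14276 − 14 = 14262.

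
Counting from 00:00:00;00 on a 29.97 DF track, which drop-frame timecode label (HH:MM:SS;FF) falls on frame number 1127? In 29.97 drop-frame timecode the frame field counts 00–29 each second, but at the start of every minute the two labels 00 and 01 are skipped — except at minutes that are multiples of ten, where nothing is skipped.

Ten DF minutes hold 17982 frames, so frame 1127 lies in block 0 (frames 0–17981) with 1127 frames into that block.
The block's first minute is 1800 frames and the rest 1798 each; 1127 frames reaches minute 0, so 0 × 18 + 0 × 2 = 0 labels have been skipped so far.
Adding those back, label number 1127 + 0 = 1127 at 30 labels/s is 37 s + 17 f = 0 h 0 min 37 s frame 17, i.e. 00:00:37;17.

00:00:37;17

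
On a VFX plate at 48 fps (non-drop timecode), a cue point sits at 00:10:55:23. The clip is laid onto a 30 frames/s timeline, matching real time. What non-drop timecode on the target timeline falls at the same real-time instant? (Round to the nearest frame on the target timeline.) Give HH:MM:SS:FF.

00:10:55:14

Source frame index: (0×3600 + 10×60 + 55) × 48 + 23 = 31463.
Real time: 31463 / (48) = 31463/48 s.
Target frame: (31463/48) × (30) = 157315/8 ≈ 19664.375 → 19664.
At 30 labels/s: frame 19664 → 00:10:55:14.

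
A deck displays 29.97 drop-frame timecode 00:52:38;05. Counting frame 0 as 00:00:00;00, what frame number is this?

94651

As if non-drop at 30 labels/s: (0 × 3600 + 52 × 60 + 38) × 30 + 5 = 94745.
Minute boundaries passed: 52; those not divisible by 10: 52 − 5 = 47; dropped labels = 2 × 47 = 94.
Actual frame index = 94745 − 94 = 94651.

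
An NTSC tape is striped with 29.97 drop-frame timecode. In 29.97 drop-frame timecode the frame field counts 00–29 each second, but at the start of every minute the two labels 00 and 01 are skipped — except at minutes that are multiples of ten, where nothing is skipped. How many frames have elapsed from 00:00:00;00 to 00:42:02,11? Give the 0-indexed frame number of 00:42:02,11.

Complete 10-minute blocks: 4, each 17982 frames → 71928.
Remaining 2 whole minutes in the current block: 1800 + 1 × 1798 = 3598 frames.
Within the current minute: 2 × 30 + 11 − 2 = 69 (labels ;00/;01 skipped at this minute). Total = 71928 + 3598 + 69 = 75595.

75595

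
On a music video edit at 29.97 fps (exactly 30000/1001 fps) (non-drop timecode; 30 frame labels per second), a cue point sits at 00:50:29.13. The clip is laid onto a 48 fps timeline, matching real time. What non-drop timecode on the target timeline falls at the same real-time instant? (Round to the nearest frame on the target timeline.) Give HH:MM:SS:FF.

Source frame index: (0×3600 + 50×60 + 29) × 30 + 13 = 90883.
Real time: 90883 / (30000/1001) = 90973883/30000 s.
Target frame: (90973883/30000) × (48) = 90973883/625 ≈ 145558.213 → 145558.
At 48 labels/s: frame 145558 → 00:50:32:22.

00:50:32:22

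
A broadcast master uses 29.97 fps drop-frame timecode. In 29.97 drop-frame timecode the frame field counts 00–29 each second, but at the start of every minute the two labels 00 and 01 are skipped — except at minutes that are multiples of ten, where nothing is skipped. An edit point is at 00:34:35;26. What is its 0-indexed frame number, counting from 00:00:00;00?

62214

As if non-drop at 30 labels/s: (0 × 3600 + 34 × 60 + 35) × 30 + 26 = 62276.
Minute boundaries passed: 34; those not divisible by 10: 34 − 3 = 31; dropped labels = 2 × 31 = 62.
Actual frame index = 62276 − 62 = 62214.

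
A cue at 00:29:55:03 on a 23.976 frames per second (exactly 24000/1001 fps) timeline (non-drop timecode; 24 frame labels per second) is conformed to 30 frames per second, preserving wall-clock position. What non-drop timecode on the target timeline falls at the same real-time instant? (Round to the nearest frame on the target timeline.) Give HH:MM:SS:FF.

Source frame index: (0×3600 + 29×60 + 55) × 24 + 3 = 43083.
Real time: 43083 / (24000/1001) = 14375361/8000 s.
Target frame: (14375361/8000) × (30) = 43126083/800 ≈ 53907.604 → 53908.
At 30 labels/s: frame 53908 → 00:29:56:28.

00:29:56:28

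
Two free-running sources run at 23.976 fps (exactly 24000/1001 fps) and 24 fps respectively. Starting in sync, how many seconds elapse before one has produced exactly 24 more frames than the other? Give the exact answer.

The gap grows by |24 − 24000/1001| = 24/1001 frames per second.
Time for a 24-frame gap: 24 ÷ (24/1001) = 1001 s.

1001 seconds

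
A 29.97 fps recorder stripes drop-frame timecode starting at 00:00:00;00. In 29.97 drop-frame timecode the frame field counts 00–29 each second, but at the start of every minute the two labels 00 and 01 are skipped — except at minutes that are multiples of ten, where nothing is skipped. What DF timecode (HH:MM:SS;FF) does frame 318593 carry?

02:57:10;13

Ten DF minutes hold 17982 frames, so frame 318593 lies in block 17 (frames 305694–323675) with 12899 frames into that block.
The block's first minute is 1800 frames and the rest 1798 each; 12899 frames reaches minute 7, so 17 × 18 + 7 × 2 = 320 labels have been skipped so far.
Adding those back, label number 318593 + 320 = 318913 at 30 labels/s is 10630 s + 13 f = 2 h 57 min 10 s frame 13, i.e. 02:57:10;13.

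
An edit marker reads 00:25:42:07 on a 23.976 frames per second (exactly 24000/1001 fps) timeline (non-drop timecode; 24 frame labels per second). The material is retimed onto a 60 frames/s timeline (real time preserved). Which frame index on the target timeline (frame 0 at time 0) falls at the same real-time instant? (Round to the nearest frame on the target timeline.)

Source frame index: (0×3600 + 25×60 + 42) × 24 + 7 = 37015.
Real time: 37015 / (24000/1001) = 7410403/4800 s.
Target frame: (7410403/4800) × (60) = 7410403/80 ≈ 92630.038 → 92630.

frame 92630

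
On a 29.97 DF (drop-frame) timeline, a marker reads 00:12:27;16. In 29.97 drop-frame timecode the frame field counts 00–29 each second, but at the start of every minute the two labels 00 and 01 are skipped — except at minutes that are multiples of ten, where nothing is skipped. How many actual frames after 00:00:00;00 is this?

22404

Complete 10-minute blocks: 1, each 17982 frames → 17982.
Remaining 2 whole minutes in the current block: 1800 + 1 × 1798 = 3598 frames.
Within the current minute: 27 × 30 + 16 − 2 = 824 (labels ;00/;01 skipped at this minute). Total = 17982 + 3598 + 824 = 22404.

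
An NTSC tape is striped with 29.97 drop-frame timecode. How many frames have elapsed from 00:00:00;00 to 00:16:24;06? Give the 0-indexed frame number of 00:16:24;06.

As if non-drop at 30 labels/s: (0 × 3600 + 16 × 60 + 24) × 30 + 6 = 29526.
Minute boundaries passed: 16; those not divisible by 10: 16 − 1 = 15; dropped labels = 2 × 15 = 30.
Actual frame index = 29526 − 30 = 29496.

29496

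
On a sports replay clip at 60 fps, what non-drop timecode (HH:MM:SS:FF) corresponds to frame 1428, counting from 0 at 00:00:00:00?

1428 ÷ 60 = 23 full seconds, remainder 48 frames.
23 s = 0 h 0 min 23 s.
Timecode: 00:00:23:48.

00:00:23:48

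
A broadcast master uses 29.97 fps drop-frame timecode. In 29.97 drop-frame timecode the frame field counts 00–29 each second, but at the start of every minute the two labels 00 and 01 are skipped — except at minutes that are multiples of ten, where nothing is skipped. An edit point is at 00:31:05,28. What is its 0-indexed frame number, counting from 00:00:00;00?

Complete 10-minute blocks: 3, each 17982 frames → 53946.
Remaining 1 whole minute in the current block: 1800 + 0 × 1798 = 1800 frames.
Within the current minute: 5 × 30 + 28 − 2 = 176 (labels ;00/;01 skipped at this minute). Total = 53946 + 1800 + 176 = 55922.

55922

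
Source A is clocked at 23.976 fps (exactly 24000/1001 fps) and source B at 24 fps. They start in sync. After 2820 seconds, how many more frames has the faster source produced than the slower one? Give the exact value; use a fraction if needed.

A emits 24000/1001 × 2820 = 67680000/1001 frames; B emits 24 × 2820 = 67680.
Difference = 67680/1001 frames (≈ 67.6124); B is ahead of A.

67680/1001 frames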